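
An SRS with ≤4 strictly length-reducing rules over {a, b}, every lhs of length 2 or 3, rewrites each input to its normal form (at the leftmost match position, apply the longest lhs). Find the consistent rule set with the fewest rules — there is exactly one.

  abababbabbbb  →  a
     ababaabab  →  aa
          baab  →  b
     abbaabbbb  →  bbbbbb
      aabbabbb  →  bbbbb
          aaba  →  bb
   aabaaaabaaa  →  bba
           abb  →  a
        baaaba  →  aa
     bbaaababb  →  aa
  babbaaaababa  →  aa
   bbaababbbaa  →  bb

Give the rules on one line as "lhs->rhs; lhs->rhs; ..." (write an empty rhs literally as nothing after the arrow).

aaa->bb; ab->a; baa->; bab->ab

  | abababbabbbb => aababbabbbb => aaabbabbbb => bbbbabbbb => bbbabbbb => bbabbbb => babbbb => abbbb => abbb => abb => ab => a
  | ababaabab => aabaabab => aaaabab => bbabab => babab => abab => aab => aa
  | baab => b
  | abbaabbbb => abaabbbb => aaabbbb => bbbbbb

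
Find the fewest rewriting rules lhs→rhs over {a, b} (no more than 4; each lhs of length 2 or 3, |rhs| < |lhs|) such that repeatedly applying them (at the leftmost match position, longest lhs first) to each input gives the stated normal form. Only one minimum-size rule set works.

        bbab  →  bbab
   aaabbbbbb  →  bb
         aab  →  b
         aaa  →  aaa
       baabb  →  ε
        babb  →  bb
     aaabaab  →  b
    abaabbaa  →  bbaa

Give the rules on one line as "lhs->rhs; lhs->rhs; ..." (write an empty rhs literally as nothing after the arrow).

aab->b; abb->b; bbb->

  | bbab
  | aaabbbbbb => abbbbbb => bbbbb => bb
  | aab => b
  | aaa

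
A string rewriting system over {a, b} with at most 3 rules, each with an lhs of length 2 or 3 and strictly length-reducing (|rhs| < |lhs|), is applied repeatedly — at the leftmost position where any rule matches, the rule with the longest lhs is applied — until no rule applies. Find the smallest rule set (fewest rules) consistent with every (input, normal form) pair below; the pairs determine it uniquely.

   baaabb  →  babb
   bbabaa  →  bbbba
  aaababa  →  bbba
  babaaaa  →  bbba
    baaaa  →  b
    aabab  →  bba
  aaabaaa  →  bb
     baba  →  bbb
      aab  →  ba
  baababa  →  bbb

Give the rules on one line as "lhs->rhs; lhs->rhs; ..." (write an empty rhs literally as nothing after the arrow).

aa->; aab->ba; aba->bb

  | baaabb => babb
  | bbabaa => bbbba
  | aaababa => ababa => bbba
  | babaaaa => bbbaaa => bbba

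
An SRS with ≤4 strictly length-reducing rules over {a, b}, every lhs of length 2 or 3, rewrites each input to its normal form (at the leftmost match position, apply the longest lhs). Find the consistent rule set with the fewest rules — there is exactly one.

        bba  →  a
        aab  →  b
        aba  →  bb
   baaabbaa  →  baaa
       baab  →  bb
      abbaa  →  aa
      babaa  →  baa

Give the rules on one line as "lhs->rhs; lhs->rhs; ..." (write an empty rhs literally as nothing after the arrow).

ab->b; aba->bb; bba->a; bbb->ba

  | bba => a
  | aab => ab => b
  | aba => bb
  | baaabbaa => baabbaa => babbaa => bbbaa => baaa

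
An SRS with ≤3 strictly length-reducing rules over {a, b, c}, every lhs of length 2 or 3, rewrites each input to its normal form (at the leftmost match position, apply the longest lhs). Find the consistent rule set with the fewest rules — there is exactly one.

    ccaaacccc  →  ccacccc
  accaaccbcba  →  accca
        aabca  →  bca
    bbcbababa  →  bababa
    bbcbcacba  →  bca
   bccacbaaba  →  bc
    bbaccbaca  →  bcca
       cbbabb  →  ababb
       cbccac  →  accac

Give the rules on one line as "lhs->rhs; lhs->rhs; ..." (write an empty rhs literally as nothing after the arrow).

aa->; bba->b; cb->a

  | ccaaacccc => ccacccc
  | accaaccbcba => accccbcba => acccacba => acccaaa => accca
  | aabca => bca
  | bbcbababa => bbaababa => bababa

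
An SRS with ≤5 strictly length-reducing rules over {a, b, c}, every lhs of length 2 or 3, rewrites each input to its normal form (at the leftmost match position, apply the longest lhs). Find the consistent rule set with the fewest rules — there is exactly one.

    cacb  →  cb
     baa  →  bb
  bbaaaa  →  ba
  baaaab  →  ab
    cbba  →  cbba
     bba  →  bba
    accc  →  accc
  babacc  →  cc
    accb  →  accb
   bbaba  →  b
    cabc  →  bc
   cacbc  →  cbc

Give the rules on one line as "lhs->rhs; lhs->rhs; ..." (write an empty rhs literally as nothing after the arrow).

  | cacb => cb
  | baa => bb
  | bbaaaa => bbbaa => aaa => ba
  | baaaab => bbaab => bbbb => ab

aa->b; bab->c; bbb->a; ca->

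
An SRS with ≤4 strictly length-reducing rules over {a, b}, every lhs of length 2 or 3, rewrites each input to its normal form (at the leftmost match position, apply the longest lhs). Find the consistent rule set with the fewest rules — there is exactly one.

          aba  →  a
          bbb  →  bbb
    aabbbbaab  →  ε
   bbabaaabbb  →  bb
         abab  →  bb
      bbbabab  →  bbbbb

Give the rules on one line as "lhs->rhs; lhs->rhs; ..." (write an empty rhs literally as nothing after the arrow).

aab->; ab->b; ba->a; bab->bb

  | aba => ba => a
  | bbb
  | aabbbbaab => bbbaab => bbaab => baab => aab => ε
  | bbabaaabbb => bbbaaabbb => bbaaabbb => baaabbb => aaabbb => abb => bb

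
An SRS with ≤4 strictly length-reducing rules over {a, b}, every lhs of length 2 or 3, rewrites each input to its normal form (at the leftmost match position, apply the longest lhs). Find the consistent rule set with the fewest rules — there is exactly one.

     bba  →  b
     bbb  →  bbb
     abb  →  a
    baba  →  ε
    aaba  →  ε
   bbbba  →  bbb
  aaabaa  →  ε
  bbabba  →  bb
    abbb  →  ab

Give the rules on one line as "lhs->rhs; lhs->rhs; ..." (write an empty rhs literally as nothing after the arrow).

  | bba => b
  | bbb
  | abb => a
  | baba => ba => ε

aa->; abb->a; ba->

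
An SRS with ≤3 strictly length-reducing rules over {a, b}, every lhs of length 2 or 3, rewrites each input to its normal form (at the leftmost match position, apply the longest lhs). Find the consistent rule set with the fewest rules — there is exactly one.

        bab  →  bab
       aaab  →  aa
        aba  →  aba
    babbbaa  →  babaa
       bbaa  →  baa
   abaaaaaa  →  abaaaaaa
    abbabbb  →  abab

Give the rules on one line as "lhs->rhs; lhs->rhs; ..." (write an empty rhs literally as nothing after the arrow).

aab->a; bb->b

  | bab
  | aaab => aa
  | aba
  | babbbaa => babbaa => babaa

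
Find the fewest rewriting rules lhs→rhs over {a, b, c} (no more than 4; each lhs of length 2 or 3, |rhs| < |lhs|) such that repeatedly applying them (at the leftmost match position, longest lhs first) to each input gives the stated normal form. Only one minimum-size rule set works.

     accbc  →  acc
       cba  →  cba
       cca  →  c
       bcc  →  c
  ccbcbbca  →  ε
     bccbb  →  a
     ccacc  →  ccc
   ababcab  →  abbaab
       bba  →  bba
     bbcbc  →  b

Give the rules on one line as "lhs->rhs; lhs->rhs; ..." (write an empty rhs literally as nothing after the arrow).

  | accbc => acc
  | cba
  | cca => c
  | bcc => c

abc->ba; bc->; ca->; cbb->a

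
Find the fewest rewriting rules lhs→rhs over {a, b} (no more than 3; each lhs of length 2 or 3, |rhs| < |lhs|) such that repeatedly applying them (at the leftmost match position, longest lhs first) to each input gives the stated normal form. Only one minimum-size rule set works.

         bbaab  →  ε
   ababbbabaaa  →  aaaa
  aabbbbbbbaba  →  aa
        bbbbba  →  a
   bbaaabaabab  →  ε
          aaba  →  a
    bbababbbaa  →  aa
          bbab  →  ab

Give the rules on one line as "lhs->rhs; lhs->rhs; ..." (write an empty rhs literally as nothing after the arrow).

  | bbaab => baab => aab => ε
  | ababbbabaaa => aabbbabaaa => bbabaaa => babaaa => abaaa => aaaa
  | aabbbbbbbaba => bbbbbbaba => bbbbbaba => bbbbaba => bbbaba => bbaba => baba => aba => aa
  | bbbbba => bbbba => bbba => bba => ba => a

aab->; ba->a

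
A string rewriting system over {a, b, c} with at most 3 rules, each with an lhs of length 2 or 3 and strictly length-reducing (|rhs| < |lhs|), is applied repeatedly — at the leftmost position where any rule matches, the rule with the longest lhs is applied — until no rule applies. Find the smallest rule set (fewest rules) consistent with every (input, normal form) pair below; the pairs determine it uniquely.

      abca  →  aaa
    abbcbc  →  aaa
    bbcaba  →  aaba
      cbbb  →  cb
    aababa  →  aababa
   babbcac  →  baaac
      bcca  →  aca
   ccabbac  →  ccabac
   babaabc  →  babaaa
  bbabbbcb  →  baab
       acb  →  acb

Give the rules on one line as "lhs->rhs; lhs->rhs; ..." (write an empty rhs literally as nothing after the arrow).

  | abca => aaa
  | abbcbc => abcbc => aabc => aaa
  | bbcaba => bcaba => aaba
  | cbbb => cbb => cb

bb->b; bc->a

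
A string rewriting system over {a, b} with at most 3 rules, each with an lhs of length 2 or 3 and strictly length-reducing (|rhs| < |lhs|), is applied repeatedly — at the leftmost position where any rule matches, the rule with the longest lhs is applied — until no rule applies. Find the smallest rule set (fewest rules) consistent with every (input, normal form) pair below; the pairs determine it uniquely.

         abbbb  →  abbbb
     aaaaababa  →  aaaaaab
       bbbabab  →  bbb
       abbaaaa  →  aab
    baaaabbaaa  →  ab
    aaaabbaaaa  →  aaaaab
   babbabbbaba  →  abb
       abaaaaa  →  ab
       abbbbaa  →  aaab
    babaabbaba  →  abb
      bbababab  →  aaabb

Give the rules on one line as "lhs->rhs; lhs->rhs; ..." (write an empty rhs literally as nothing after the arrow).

  | abbbb
  | aaaaababa => aaaaabba => aaaaaab
  | bbbabab => babbab => bbbab => babb => bbb
  | abbaaaa => aabaaa => aabaa => aaba => aab

ba->b; bba->ab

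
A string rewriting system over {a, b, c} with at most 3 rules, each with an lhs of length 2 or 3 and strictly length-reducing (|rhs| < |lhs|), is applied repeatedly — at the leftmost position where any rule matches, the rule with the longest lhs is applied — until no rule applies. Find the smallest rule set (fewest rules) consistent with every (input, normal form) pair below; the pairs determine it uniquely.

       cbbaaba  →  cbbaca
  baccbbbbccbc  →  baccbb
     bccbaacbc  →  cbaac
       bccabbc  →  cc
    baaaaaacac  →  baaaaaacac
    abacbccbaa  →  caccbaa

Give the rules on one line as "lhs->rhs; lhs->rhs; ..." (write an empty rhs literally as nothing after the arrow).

ab->c; bc->

  | cbbaaba => cbbaca
  | baccbbbbccbc => baccbbbcbc => baccbbbc => baccbb
  | bccbaacbc => cbaacbc => cbaac
  | bccabbc => cabbc => ccbc => cc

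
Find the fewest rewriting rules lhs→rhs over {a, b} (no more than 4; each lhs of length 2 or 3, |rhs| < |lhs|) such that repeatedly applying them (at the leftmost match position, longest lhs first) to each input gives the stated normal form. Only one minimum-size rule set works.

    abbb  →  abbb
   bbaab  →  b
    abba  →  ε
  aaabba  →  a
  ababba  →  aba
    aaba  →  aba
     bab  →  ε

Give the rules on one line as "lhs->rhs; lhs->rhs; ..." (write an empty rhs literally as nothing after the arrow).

aa->a; aaa->; bab->; bba->aa

  | abbb
  | bbaab => aaab => b
  | abba => aaa => ε
  | aaabba => bba => aa => a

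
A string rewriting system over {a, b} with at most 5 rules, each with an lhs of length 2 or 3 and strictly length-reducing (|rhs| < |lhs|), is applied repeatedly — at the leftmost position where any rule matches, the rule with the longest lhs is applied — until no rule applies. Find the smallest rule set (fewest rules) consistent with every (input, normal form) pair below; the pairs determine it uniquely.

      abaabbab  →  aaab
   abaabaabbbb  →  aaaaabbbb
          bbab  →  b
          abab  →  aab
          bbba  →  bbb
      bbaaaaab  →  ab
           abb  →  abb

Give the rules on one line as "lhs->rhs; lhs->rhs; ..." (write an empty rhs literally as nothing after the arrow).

  | abaabbab => aaabbab => aaab
  | abaabaabbbb => aaabaabbbb => aaaaabbbb
  | bbab => b
  | abab => aab

aba->aa; ba->b; baa->; bab->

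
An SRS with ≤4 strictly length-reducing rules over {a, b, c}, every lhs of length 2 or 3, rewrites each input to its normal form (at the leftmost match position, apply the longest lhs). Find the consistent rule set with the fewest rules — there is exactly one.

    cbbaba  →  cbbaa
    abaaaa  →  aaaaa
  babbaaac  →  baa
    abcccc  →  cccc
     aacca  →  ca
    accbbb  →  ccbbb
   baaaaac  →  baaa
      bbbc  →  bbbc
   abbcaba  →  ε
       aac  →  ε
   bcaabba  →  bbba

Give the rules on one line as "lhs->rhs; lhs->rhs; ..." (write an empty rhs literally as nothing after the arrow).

  | cbbaba => cbbaa
  | abaaaa => aaaaa
  | babbaaac => babaaac => baaaac => baa
  | abcccc => acccc => cccc

aac->; ab->a; ac->c; caa->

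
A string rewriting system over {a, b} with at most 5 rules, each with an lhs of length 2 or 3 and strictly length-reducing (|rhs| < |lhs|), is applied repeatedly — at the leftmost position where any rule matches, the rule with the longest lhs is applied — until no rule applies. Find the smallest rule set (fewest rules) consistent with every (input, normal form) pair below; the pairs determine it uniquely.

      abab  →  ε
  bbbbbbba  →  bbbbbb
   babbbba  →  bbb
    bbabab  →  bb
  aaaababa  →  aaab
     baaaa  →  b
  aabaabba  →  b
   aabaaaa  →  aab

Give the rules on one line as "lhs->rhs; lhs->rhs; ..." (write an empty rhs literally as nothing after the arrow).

aba->ab; abb->ba; ba->; baa->b

  | abab => abb => ba => ε
  | bbbbbbba => bbbbbb
  | babbbba => bbbba => bbb
  | bbabab => bbab => bb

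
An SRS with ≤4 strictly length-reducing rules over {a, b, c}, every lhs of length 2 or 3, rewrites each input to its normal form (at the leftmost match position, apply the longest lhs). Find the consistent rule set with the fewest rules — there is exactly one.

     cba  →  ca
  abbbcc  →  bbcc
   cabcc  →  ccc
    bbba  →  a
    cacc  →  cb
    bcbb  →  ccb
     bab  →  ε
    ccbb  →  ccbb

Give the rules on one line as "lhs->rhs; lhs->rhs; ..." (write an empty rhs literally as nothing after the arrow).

  | cba => ca
  | abbbcc => bbcc
  | cabcc => ccc
  | bbba => bba => ba => a

ab->; acc->b; ba->a; bcb->cc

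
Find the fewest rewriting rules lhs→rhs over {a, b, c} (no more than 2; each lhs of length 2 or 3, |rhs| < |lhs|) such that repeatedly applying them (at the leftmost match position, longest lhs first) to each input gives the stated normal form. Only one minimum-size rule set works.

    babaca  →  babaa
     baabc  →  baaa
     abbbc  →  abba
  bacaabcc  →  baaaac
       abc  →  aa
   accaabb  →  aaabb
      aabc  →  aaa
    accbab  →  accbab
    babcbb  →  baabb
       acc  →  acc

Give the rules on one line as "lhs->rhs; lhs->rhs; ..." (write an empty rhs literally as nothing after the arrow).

bc->a; ca->a

  | babaca => babaa
  | baabc => baaa
  | abbbc => abba
  | bacaabcc => baaabcc => baaaac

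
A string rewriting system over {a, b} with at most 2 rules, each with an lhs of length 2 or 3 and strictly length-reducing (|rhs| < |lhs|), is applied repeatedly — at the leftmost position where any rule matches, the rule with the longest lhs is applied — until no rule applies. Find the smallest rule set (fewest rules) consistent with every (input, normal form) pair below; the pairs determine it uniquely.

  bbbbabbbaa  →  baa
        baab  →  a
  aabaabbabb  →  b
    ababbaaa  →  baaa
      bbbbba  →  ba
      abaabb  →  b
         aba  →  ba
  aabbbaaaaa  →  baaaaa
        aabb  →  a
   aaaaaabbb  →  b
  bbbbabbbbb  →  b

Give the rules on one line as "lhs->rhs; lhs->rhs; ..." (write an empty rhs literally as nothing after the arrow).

  | bbbbabbbaa => abbabbbaa => bbabbbaa => aabbbaa => abbbaa => bbbaa => abaa => baa
  | baab => bab => bb => a
  | aabaabbabb => abaabbabb => baabbabb => babbabb => bbbabb => ababb => babb => bbb => ab => b
  | ababbaaa => babbaaa => bbbaaa => abaaa => baaa

ab->b; bb->a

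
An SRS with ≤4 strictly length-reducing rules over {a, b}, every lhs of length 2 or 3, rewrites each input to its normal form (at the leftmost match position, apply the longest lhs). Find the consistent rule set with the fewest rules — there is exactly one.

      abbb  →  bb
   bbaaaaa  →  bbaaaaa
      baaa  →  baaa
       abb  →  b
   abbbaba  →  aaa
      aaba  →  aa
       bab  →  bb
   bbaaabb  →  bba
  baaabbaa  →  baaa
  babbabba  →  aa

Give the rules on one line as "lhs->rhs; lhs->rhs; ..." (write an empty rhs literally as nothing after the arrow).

  | abbb => bb
  | bbaaaaa
  | baaa
  | abb => b

ab->; bab->bb; bbb->aa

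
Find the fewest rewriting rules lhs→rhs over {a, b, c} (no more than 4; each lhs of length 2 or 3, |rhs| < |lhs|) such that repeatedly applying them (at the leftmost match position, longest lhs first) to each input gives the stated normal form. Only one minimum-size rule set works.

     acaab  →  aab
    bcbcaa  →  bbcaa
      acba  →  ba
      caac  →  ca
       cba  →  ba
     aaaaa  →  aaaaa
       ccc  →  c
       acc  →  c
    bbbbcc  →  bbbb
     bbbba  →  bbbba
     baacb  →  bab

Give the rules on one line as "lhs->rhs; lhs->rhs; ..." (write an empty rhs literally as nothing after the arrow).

  | acaab => aab
  | bcbcaa => bbcaa
  | acba => ba
  | caac => ca

ac->; cb->b; cc->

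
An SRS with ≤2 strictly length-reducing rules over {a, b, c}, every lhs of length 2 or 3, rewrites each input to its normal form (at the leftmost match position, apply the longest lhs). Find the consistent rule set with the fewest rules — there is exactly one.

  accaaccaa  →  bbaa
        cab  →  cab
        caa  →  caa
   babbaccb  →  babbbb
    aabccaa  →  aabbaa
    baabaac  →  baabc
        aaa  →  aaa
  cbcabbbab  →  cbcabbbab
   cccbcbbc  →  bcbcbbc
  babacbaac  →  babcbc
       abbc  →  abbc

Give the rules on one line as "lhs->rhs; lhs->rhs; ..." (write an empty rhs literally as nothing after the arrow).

ac->c; cc->b

  | accaaccaa => ccaaccaa => baaccaa => baccaa => bccaa => bbaa
  | cab
  | caa
  | babbaccb => babbccb => babbbb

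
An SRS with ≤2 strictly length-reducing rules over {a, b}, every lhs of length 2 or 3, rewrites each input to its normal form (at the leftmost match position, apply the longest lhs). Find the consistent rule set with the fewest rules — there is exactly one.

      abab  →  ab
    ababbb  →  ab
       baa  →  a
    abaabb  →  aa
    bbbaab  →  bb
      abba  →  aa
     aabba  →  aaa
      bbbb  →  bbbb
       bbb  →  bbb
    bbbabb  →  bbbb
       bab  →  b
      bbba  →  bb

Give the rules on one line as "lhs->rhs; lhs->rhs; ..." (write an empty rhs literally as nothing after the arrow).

abb->a; ba->

  | abab => ab
  | ababbb => abbb => ab
  | baa => a
  | abaabb => aabb => aa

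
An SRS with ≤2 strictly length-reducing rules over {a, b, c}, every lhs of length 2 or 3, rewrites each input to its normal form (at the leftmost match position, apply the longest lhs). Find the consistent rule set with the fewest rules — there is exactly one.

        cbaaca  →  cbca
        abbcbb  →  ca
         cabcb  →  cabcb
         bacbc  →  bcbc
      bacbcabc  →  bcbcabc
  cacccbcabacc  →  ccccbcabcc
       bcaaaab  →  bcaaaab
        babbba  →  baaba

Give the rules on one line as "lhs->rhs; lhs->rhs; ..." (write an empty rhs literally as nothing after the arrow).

  | cbaaca => cbaca => cbca
  | abbcbb => aacbb => acbb => cbb => ca
  | cabcb
  | bacbc => bcbc

ac->c; bb->a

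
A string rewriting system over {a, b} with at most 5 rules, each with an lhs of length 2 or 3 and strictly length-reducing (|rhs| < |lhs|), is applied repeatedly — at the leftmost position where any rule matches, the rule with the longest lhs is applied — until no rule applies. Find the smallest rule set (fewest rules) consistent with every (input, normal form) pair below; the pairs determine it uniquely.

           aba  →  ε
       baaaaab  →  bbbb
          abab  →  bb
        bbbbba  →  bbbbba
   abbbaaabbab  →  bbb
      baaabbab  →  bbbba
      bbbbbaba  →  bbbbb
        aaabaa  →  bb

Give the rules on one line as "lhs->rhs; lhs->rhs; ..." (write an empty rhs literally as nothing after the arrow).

  | aba => aa => ε
  | baaaaab => bbaab => bbbb
  | abab => aab => bb
  | bbbbba

aa->; aaa->b; aab->bb; ab->a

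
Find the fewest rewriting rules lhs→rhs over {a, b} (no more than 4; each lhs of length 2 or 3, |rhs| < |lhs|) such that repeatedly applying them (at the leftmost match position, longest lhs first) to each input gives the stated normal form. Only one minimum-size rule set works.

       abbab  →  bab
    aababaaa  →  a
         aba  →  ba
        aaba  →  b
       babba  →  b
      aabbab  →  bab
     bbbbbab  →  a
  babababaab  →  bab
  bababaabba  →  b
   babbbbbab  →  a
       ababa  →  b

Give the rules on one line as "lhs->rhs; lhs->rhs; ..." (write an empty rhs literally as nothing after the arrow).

  | abbab => aaab => bab
  | aababaaa => bbabaaa => aabaaa => bbaaa => aaaa => baa => bb => a
  | aba => ba
  | aaba => bba => aa => b

aa->b; aba->ba; bb->a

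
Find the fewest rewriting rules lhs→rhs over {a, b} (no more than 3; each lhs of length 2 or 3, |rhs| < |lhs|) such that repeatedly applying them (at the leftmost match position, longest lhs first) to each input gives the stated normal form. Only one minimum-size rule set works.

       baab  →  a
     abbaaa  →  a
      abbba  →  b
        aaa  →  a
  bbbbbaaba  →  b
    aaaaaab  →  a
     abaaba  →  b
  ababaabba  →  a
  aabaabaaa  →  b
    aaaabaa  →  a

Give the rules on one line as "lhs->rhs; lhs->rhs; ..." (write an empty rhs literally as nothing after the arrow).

  | baab => aab => bb => a
  | abbaaa => aaaaa => baaa => aaa => ba => a
  | abbba => aaba => bba => aa => b
  | aaa => ba => a

aa->b; ba->a; bb->a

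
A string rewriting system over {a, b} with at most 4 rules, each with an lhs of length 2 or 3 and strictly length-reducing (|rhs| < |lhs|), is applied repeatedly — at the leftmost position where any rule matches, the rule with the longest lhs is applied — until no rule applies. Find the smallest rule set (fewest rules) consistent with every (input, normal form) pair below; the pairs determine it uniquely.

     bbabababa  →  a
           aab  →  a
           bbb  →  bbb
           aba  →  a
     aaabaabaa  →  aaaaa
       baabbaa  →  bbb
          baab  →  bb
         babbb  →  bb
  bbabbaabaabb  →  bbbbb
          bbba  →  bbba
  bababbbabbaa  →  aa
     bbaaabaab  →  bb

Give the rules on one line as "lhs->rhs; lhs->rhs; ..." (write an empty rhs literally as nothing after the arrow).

  | bbabababa => bababa => aba => a
  | aab => a
  | bbb
  | aba => a

ab->; abb->ab; baa->b; bab->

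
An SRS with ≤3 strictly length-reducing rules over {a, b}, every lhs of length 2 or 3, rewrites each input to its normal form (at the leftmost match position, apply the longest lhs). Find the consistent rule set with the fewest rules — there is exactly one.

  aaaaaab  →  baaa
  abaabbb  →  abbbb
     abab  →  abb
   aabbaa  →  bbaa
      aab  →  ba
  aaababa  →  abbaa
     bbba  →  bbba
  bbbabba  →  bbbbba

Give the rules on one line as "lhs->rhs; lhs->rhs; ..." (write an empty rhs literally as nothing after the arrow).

aab->ba; bab->bb

  | aaaaaab => aaaaba => aabaa => baaa
  | abaabbb => abbabb => abbbb
  | abab => abb
  | aabbaa => babaa => bbaa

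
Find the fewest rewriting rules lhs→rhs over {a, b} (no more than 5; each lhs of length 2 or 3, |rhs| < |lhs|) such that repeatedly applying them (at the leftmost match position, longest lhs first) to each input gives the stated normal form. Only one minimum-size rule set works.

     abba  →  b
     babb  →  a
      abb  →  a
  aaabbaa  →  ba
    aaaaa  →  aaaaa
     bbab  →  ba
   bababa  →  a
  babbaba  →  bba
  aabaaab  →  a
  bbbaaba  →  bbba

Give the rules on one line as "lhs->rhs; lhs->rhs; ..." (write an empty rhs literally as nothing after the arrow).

aab->; ab->a; aba->b; bab->a

  | abba => aba => b
  | babb => ab => a
  | abb => ab => a
  | aaabbaa => abaa => ba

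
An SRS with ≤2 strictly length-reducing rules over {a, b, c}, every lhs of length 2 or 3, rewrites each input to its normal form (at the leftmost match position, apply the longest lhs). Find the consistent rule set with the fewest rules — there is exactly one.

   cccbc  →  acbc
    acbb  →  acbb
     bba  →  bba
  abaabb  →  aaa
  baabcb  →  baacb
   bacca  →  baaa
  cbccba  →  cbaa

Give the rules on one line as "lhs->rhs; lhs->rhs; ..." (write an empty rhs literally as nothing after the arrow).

ab->a; cc->a

  | cccbc => acbc
  | acbb
  | bba
  | abaabb => aaabb => aaab => aaa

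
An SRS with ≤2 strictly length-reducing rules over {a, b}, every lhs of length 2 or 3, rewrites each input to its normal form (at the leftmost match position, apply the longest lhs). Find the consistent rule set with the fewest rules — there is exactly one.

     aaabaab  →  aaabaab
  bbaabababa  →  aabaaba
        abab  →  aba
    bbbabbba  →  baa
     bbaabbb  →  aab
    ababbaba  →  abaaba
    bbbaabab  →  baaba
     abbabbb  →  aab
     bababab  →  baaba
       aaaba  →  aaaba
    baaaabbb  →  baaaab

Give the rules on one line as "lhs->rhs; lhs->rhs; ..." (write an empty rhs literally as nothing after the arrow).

  | aaabaab
  | bbaabababa => aabababa => aabaaba
  | abab => aba
  | bbbabbba => babbba => babba => baba => baa

bab->ba; bb->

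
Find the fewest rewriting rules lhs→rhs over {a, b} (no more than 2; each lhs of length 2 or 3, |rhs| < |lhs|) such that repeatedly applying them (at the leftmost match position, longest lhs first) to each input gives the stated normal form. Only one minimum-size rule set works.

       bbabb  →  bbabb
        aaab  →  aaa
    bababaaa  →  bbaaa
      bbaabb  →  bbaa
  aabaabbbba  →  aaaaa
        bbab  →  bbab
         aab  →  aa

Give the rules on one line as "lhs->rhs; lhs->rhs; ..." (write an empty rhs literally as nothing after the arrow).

aab->aa; aba->

  | bbabb
  | aaab => aaa
  | bababaaa => bbaaa
  | bbaabb => bbaab => bbaa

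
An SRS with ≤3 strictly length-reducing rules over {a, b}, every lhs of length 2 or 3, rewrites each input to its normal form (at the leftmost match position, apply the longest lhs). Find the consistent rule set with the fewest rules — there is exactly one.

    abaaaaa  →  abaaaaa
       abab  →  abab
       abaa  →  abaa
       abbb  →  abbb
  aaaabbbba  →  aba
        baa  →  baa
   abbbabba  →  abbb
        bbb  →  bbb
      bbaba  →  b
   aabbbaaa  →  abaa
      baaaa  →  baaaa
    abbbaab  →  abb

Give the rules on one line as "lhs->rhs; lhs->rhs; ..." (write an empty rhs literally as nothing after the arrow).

  | abaaaaa
  | abab
  | abaa
  | abbb

aab->a; bba->b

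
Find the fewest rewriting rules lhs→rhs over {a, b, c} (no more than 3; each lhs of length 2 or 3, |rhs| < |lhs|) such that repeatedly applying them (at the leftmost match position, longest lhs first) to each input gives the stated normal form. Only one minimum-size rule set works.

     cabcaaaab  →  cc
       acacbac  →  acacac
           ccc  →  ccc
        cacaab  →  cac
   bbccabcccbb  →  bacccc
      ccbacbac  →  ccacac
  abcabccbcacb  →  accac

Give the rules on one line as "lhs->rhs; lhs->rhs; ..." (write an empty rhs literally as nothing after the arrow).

  | cabcaaaab => cbcaaaab => ccaaaab => ccaaab => ccaab => ccab => ccb => cc
  | acacbac => acacac
  | ccc
  | cacaab => cacab => cacb => cac

ab->b; bc->a; cb->c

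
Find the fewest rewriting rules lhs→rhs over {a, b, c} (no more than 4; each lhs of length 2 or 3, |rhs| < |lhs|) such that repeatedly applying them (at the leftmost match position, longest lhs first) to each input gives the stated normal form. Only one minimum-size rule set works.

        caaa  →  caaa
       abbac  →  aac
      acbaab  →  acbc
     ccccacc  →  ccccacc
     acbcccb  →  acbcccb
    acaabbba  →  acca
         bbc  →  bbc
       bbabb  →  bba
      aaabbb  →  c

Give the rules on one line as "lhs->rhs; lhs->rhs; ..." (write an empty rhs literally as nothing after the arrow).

  | caaa
  | abbac => aac
  | acbaab => acbab => acbc
  | ccccacc

aab->ab; ab->c; abb->a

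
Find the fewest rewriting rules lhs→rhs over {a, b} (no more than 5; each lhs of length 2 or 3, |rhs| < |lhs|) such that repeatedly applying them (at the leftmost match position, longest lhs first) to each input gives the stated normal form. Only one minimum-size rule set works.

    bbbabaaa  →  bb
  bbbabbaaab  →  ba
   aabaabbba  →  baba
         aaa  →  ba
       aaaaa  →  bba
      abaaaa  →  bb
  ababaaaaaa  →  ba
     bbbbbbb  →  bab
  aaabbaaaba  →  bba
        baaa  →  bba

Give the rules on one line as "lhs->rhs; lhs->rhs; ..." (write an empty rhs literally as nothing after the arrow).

aa->b; aab->b; abb->b; bbb->ba

  | bbbabaaa => baabaaa => bbaaa => bbba => baa => bb
  | bbbabbaaab => baabbaaab => bbbaaab => baaaab => bbaab => bbb => ba
  | aabaabbba => baabbba => bbbba => baba
  | aaa => ba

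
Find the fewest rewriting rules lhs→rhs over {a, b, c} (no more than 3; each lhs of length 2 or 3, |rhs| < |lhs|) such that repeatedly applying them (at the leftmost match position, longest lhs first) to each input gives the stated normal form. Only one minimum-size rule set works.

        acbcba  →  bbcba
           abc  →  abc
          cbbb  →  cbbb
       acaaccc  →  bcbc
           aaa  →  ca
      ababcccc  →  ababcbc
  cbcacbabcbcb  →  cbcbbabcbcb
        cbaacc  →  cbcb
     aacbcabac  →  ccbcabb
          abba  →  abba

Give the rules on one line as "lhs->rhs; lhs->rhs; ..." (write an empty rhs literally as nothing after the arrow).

  | acbcba => bbcba
  | abc
  | cbbb
  | acaaccc => baaccc => bcccc => bcbc

aa->c; ac->b; ccc->cb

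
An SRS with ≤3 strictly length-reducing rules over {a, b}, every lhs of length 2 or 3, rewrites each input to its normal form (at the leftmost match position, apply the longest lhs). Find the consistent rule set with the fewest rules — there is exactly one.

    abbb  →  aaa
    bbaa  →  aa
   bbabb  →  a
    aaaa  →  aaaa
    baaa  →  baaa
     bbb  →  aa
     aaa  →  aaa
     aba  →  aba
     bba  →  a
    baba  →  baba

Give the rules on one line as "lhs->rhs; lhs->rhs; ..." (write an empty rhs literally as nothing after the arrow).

bb->; bbb->aa

  | abbb => aaa
  | bbaa => aa
  | bbabb => abb => a
  | aaaa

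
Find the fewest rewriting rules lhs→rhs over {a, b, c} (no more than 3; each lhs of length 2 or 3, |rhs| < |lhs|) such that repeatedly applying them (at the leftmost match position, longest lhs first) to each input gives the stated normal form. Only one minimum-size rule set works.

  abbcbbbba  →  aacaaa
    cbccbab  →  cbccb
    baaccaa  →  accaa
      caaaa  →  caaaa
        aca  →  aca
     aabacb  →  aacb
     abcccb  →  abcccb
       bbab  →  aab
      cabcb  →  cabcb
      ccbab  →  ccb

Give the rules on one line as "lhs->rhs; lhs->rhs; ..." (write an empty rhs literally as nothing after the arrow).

  | abbcbbbba => aacbbbba => aacabba => aacaaa
  | cbccbab => cbccb
  | baaccaa => accaa
  | caaaa

ba->; bb->a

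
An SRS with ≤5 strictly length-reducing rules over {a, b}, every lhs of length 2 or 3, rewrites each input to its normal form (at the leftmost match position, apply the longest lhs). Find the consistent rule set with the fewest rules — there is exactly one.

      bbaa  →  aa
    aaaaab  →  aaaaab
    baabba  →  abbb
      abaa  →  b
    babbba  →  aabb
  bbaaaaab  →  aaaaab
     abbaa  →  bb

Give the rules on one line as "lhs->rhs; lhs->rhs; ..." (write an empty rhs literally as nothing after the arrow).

aba->b; ba->b; baa->ab; bab->aa

  | bbaa => bab => aa
  | aaaaab
  | baabba => abbba => abbb
  | abaa => ba => b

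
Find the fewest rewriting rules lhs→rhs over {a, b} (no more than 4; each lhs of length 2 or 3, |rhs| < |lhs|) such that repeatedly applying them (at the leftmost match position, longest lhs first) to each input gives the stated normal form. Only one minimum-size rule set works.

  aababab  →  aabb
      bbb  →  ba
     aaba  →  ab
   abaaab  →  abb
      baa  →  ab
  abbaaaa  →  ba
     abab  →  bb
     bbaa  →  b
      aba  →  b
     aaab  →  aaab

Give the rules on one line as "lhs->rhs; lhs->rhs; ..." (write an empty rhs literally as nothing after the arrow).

  | aababab => abbab => aabb
  | bbb => ba
  | aaba => ab
  | abaaab => baab => abb

aba->b; baa->ab; bba->ab; bbb->ba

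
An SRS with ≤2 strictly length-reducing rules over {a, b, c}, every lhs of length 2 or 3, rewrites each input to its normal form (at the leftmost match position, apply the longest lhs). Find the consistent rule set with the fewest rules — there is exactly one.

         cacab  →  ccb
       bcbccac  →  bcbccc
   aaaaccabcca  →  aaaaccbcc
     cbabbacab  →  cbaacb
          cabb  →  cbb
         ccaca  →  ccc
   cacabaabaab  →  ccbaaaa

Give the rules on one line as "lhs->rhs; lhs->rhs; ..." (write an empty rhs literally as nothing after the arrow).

  | cacab => ccab => ccb
  | bcbccac => bcbccc
  | aaaaccabcca => aaaaccbcca => aaaaccbcc
  | cbabbacab => cbabacab => cbaacab => cbaacb

ab->a; ca->c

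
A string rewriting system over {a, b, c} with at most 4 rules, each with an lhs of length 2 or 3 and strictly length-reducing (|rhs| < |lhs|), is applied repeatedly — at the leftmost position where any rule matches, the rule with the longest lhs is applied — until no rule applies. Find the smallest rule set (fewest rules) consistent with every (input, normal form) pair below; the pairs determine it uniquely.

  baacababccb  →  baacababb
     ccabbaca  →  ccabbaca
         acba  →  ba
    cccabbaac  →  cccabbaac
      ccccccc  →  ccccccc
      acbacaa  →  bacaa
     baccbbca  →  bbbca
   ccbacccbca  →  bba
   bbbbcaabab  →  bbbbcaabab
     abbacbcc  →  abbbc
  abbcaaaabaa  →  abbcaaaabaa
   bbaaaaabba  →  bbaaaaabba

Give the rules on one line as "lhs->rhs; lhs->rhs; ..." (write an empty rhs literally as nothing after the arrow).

  | baacababccb => baacababcb => baacababb
  | ccabbaca
  | acba => cba => ba
  | cccabbaac

acb->cb; cb->b; cbc->b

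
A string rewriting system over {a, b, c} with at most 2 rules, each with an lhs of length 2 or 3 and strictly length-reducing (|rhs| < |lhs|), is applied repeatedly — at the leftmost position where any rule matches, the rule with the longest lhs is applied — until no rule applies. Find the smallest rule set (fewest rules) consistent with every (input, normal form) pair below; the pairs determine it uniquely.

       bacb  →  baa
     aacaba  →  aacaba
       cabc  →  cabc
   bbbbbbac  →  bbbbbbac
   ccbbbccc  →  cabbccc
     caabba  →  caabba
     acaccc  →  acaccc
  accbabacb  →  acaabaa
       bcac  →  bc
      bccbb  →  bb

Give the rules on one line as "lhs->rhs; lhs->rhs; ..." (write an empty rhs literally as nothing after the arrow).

  | bacb => baa
  | aacaba
  | cabc
  | bbbbbbac

bca->b; cb->a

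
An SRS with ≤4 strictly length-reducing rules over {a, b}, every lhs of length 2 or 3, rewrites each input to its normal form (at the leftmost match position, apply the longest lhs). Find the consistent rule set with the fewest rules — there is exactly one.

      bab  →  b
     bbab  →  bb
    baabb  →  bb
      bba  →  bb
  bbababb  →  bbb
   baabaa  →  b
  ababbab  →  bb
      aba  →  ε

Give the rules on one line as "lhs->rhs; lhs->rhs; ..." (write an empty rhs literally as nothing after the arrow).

aba->; ba->b; bab->b

  | bab => b
  | bbab => bb
  | baabb => babb => bb
  | bba => bb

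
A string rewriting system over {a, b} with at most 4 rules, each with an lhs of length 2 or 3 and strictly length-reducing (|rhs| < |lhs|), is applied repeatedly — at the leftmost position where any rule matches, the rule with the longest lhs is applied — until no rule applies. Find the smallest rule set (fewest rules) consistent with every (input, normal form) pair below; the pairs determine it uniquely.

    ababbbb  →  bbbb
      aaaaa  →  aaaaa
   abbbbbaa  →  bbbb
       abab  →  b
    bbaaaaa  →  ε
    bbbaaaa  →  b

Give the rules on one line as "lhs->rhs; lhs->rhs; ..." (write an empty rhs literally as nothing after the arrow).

  | ababbbb => babbbb => bbbb
  | aaaaa
  | abbbbbaa => bbbbbaa => bbbbab => bbbb
  | abab => bab => b

ab->b; ba->; baa->ab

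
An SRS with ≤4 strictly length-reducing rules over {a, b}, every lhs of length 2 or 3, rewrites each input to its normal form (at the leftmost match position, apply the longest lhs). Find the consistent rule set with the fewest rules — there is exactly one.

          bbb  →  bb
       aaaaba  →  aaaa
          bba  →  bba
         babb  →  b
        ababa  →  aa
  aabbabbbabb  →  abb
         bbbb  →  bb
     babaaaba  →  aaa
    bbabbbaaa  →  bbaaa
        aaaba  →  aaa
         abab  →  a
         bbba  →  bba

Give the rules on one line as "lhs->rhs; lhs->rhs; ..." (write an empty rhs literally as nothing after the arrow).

aab->a; bab->; bbb->bb

  | bbb => bb
  | aaaaba => aaaa
  | bba
  | babb => b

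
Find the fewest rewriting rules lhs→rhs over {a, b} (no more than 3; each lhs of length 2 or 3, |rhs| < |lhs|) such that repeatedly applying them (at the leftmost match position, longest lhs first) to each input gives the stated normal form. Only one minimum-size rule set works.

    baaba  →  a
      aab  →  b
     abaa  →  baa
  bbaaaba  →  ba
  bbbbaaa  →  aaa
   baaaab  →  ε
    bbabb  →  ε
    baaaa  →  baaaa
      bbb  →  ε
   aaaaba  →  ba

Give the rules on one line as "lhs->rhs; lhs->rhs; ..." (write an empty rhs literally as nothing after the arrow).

  | baaba => baba => bba => a
  | aab => ab => b
  | abaa => baa
  | bbaaaba => aaaba => aaba => aba => ba

ab->b; bb->; bbb->bb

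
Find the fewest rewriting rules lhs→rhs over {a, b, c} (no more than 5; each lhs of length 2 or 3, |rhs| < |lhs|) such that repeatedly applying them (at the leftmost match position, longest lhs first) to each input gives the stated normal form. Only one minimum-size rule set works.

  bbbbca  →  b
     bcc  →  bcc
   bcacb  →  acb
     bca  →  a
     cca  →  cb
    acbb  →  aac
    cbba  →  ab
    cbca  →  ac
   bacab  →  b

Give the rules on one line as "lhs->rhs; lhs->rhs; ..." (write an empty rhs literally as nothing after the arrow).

  | bbbbca => abbca => ca => b
  | bcc
  | bcacb => bbcb => acb
  | bca => bb => a

abb->; bb->a; ca->b; cbb->ac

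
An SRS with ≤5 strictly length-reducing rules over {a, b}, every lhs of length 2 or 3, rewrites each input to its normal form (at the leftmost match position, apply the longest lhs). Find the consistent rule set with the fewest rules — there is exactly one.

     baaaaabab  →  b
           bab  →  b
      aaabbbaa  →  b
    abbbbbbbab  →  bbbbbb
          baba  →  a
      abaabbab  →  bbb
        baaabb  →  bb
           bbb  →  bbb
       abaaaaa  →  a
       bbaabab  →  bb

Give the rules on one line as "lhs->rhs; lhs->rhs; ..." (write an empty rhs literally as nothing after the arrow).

aa->b; ab->; ba->a; bab->b

  | baaaaabab => aaaaabab => baaabab => aaabab => babab => bab => b
  | bab => b
  | aaabbbaa => babbbaa => bbbaa => bbaa => baa => aa => b
  | abbbbbbbab => bbbbbbab => bbbbbb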